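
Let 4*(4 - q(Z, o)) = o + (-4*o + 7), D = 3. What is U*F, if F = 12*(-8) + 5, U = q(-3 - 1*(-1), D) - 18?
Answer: 2457/2 ≈ 1228.5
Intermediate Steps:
q(Z, o) = 9/4 + 3*o/4 (q(Z, o) = 4 - (o + (-4*o + 7))/4 = 4 - (o + (7 - 4*o))/4 = 4 - (7 - 3*o)/4 = 4 + (-7/4 + 3*o/4) = 9/4 + 3*o/4)
U = -27/2 (U = (9/4 + (¾)*3) - 18 = (9/4 + 9/4) - 18 = 9/2 - 18 = -27/2 ≈ -13.500)
F = -91 (F = -96 + 5 = -91)
U*F = -27/2*(-91) = 2457/2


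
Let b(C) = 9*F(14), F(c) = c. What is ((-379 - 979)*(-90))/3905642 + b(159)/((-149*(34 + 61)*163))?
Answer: 140750908704/4505675544565 ≈ 0.031239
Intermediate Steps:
b(C) = 126 (b(C) = 9*14 = 126)
((-379 - 979)*(-90))/3905642 + b(159)/((-149*(34 + 61)*163)) = ((-379 - 979)*(-90))/3905642 + 126/((-149*(34 + 61)*163)) = -1358*(-90)*(1/3905642) + 126/((-149*95*163)) = 122220*(1/3905642) + 126/((-14155*163)) = 61110/1952821 + 126/(-2307265) = 61110/1952821 + 126*(-1/2307265) = 61110/1952821 - 126/2307265 = 140750908704/4505675544565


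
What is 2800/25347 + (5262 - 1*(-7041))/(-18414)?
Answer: -1377169/2469522 ≈ -0.55767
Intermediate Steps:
2800/25347 + (5262 - 1*(-7041))/(-18414) = 2800*(1/25347) + (5262 + 7041)*(-1/18414) = 400/3621 + 12303*(-1/18414) = 400/3621 - 1367/2046 = -1377169/2469522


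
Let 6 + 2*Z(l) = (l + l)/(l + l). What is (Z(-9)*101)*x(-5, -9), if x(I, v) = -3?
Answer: 1515/2 ≈ 757.50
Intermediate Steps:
Z(l) = -5/2 (Z(l) = -3 + ((l + l)/(l + l))/2 = -3 + ((2*l)/((2*l)))/2 = -3 + ((2*l)*(1/(2*l)))/2 = -3 + (½)*1 = -3 + ½ = -5/2)
(Z(-9)*101)*x(-5, -9) = -5/2*101*(-3) = -505/2*(-3) = 1515/2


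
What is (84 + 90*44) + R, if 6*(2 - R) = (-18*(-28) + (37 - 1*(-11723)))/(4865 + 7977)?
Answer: 25978344/6421 ≈ 4045.8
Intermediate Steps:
R = 11820/6421 (R = 2 - (-18*(-28) + (37 - 1*(-11723)))/(6*(4865 + 7977)) = 2 - (504 + (37 + 11723))/(6*12842) = 2 - (504 + 11760)/(6*12842) = 2 - 2044/12842 = 2 - ⅙*6132/6421 = 2 - 1022/6421 = 11820/6421 ≈ 1.8408)
(84 + 90*44) + R = (84 + 90*44) + 11820/6421 = (84 + 3960) + 11820/6421 = 4044 + 11820/6421 = 25978344/6421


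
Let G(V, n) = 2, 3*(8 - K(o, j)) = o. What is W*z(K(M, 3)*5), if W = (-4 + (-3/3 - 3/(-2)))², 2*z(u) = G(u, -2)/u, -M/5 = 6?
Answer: 49/360 ≈ 0.13611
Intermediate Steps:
M = -30 (M = -5*6 = -30)
K(o, j) = 8 - o/3
z(u) = 1/u (z(u) = (2/u)/2 = 1/u)
W = 49/4 (W = (-4 + (-3*⅓ - 3*(-½)))² = (-4 + (-1 + 3/2))² = (-4 + ½)² = (-7/2)² = 49/4 ≈ 12.250)
W*z(K(M, 3)*5) = 49/(4*(((8 - ⅓*(-30))*5))) = 49/(4*(((8 + 10)*5))) = 49/(4*((18*5))) = (49/4)/90 = (49/4)*(1/90) = 49/360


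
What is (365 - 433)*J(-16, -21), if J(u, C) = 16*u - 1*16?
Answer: 18496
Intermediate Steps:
J(u, C) = -16 + 16*u (J(u, C) = 16*u - 16 = -16 + 16*u)
(365 - 433)*J(-16, -21) = (365 - 433)*(-16 + 16*(-16)) = -68*(-16 - 256) = -68*(-272) = 18496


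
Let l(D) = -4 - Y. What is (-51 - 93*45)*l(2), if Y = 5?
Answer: 38124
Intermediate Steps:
l(D) = -9 (l(D) = -4 - 1*5 = -4 - 5 = -9)
(-51 - 93*45)*l(2) = (-51 - 93*45)*(-9) = (-51 - 4185)*(-9) = -4236*(-9) = 38124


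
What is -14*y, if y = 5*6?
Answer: -420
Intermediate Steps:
y = 30
-14*y = -14*30 = -420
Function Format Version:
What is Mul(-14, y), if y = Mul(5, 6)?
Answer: -420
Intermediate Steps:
y = 30
Mul(-14, y) = Mul(-14, 30) = -420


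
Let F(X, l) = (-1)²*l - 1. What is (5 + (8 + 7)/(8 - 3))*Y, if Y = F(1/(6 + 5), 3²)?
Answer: 64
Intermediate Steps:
F(X, l) = -1 + l (F(X, l) = 1*l - 1 = l - 1 = -1 + l)
Y = 8 (Y = -1 + 3² = -1 + 9 = 8)
(5 + (8 + 7)/(8 - 3))*Y = (5 + (8 + 7)/(8 - 3))*8 = (5 + 15/5)*8 = (5 + 15*(⅕))*8 = (5 + 3)*8 = 8*8 = 64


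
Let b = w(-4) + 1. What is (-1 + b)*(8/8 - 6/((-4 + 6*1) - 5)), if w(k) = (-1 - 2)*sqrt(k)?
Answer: -18*I ≈ -18.0*I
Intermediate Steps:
w(k) = -3*sqrt(k)
b = 1 - 6*I (b = -6*I + 1 = 1 - 6*I ≈ 1.0 - 6.0*I)
(-1 + b)*(8/8 - 6/((-4 + 6*1) - 5)) = (-1 + (1 - 6*I))*(8/8 - 6/((-4 + 6*1) - 5)) = (-6*I)*(8*(1/8) - 6/((-4 + 6) - 5)) = (-6*I)*(1 - 6/(2 - 5)) = (-6*I)*(1 - 6/(-3)) = (-6*I)*(1 - 6*(-1/3)) = (-6*I)*(1 + 2) = -6*I*3 = -18*I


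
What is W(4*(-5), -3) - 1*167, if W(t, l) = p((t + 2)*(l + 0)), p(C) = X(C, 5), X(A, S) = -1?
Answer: -168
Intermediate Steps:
p(C) = -1
W(t, l) = -1
W(4*(-5), -3) - 1*167 = -1 - 1*167 = -1 - 167 = -168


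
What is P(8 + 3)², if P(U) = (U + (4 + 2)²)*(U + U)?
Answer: 1069156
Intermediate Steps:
P(U) = 2*U*(36 + U) (P(U) = (U + 6²)*(2*U) = (U + 36)*(2*U) = (36 + U)*(2*U) = 2*U*(36 + U))
P(8 + 3)² = (2*(8 + 3)*(36 + (8 + 3)))² = (2*11*(36 + 11))² = (2*11*47)² = 1034² = 1069156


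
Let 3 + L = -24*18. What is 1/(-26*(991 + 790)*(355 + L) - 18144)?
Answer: 1/3686336 ≈ 2.7127e-7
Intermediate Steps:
L = -435 (L = -3 - 24*18 = -3 - 432 = -435)
1/(-26*(991 + 790)*(355 + L) - 18144) = 1/(-26*(991 + 790)*(355 - 435) - 18144) = 1/(-46306*(-80) - 18144) = 1/(-26*(-142480) - 18144) = 1/(3704480 - 18144) = 1/3686336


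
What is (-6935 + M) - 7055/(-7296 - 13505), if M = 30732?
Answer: 495008452/20801 ≈ 23797.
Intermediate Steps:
(-6935 + M) - 7055/(-7296 - 13505) = (-6935 + 30732) - 7055/(-7296 - 13505) = 23797 - 7055/(-20801) = 23797 - 7055*(-1/20801) = 23797 + 7055/20801 = 495008452/20801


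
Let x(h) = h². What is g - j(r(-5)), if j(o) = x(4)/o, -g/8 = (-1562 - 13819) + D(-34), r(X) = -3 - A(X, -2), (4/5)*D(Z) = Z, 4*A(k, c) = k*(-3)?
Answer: 3331540/27 ≈ 1.2339e+5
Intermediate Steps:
A(k, c) = -3*k/4 (A(k, c) = (k*(-3))/4 = (-3*k)/4 = -3*k/4)
D(Z) = 5*Z/4
r(X) = -3 + 3*X/4 (r(X) = -3 - (-3)*X/4 = -3 + 3*X/4)
g = 123388 (g = -8*((-1562 - 13819) + (5/4)*(-34)) = -8*(-15381 - 85/2) = -8*(-30847/2) = 123388)
j(o) = 16/o (j(o) = 4²/o = 16/o)
g - j(r(-5)) = 123388 - 16/(-3 + (¾)*(-5)) = 123388 - 16/(-3 - 15/4) = 123388 - 16/(-27/4) = 123388 - 16*(-4)/27 = 123388 - 1*(-64/27) = 123388 + 64/27 = 3331540/27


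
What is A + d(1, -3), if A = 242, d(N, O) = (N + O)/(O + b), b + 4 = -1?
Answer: 969/4 ≈ 242.25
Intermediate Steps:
b = -5 (b = -4 - 1 = -5)
d(N, O) = (N + O)/(-5 + O) (d(N, O) = (N + O)/(O - 5) = (N + O)/(-5 + O))
A + d(1, -3) = 242 + (1 - 3)/(-5 - 3) = 242 - 2/(-8) = 242 - 1/8*(-2) = 242 + 1/4 = 969/4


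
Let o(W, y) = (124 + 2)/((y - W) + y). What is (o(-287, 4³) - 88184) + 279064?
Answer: 79215326/415 ≈ 1.9088e+5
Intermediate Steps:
o(W, y) = 126/(-W + 2*y)
(o(-287, 4³) - 88184) + 279064 = (126/(-1*(-287) + 2*4³) - 88184) + 279064 = (126/(287 + 2*64) - 88184) + 279064 = (126/(287 + 128) - 88184) + 279064 = (126/415 - 88184) + 279064 = -36596234/415 + 279064 = 79215326/415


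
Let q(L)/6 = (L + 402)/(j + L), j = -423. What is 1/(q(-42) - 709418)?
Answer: -31/21992102 ≈ -1.4096e-6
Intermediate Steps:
q(L) = 6*(402 + L)/(-423 + L) (q(L) = 6*((L + 402)/(-423 + L)) = 6*((402 + L)/(-423 + L)) = 6*(402 + L)/(-423 + L))
1/(q(-42) - 709418) = 1/(6*(402 - 42)/(-423 - 42) - 709418) = 1/(6*360/(-465) - 709418) = 1/(6*(-1/465)*360 - 709418) = 1/(-144/31 - 709418) = 1/(-21992102/31) = -31/21992102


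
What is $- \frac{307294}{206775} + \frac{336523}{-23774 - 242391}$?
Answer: $- \frac{30275090167}{11007253575} \approx -2.7505$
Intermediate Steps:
$- \frac{307294}{206775} + \frac{336523}{-23774 - 242391} = \left(-307294\right) \frac{1}{206775} + \frac{336523}{-266165} = - \frac{307294}{206775} + 336523 \left(- \frac{1}{266165}\right) = - \frac{307294}{206775} - \frac{336523}{266165} = - \frac{30275090167}{11007253575}$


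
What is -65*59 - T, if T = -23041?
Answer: 19206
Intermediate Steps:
-65*59 - T = -65*59 - 1*(-23041) = -3835 + 23041 = 19206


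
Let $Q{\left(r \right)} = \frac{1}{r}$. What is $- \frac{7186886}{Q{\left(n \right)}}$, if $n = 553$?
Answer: $-3974347958$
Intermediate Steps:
$- \frac{7186886}{Q{\left(n \right)}} = - \frac{7186886}{\frac{1}{553}} = - 7186886 \frac{1}{\frac{1}{553}} = \left(-7186886\right) 553 = -3974347958$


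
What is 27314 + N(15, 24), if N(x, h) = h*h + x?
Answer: 27905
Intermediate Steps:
N(x, h) = x + h**2 (N(x, h) = h**2 + x = x + h**2)
27314 + N(15, 24) = 27314 + (15 + 24**2) = 27314 + (15 + 576) = 27314 + 591 = 27905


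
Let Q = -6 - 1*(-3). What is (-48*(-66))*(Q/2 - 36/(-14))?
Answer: 23760/7 ≈ 3394.3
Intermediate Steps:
Q = -3 (Q = -6 + 3 = -3)
(-48*(-66))*(Q/2 - 36/(-14)) = (-48*(-66))*(-3/2 - 36/(-14)) = 3168*(-3*½ - 36*(-1/14)) = 3168*(-3/2 + 18/7) = 3168*(15/14) = 23760/7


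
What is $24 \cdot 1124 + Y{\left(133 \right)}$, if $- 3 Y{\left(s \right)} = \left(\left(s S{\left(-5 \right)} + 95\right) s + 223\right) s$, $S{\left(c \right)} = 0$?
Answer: $-543062$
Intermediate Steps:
$Y{\left(s \right)} = - \frac{s \left(223 + 95 s\right)}{3}$ ($Y{\left(s \right)} = - \frac{\left(\left(s 0 + 95\right) s + 223\right) s}{3} = - \frac{\left(\left(0 + 95\right) s + 223\right) s}{3} = - \frac{\left(95 s + 223\right) s}{3} = - \frac{\left(223 + 95 s\right) s}{3} = - \frac{s \left(223 + 95 s\right)}{3}$)
$24 \cdot 1124 + Y{\left(133 \right)} = 24 \cdot 1124 - \frac{133 \left(223 + 95 \cdot 133\right)}{3} = 26976 - \frac{133 \left(223 + 12635\right)}{3} = 26976 - \frac{133}{3} \cdot 12858 = 26976 - 570038 = -543062$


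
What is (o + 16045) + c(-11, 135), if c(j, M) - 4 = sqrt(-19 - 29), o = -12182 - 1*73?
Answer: 3794 + 4*I*sqrt(3) ≈ 3794.0 + 6.9282*I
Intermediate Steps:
o = -12255 (o = -12182 - 73 = -12255)
c(j, M) = 4 + 4*I*sqrt(3) (c(j, M) = 4 + sqrt(-19 - 29) = 4 + sqrt(-48) = 4 + 4*I*sqrt(3))
(o + 16045) + c(-11, 135) = (-12255 + 16045) + (4 + 4*I*sqrt(3)) = 3790 + (4 + 4*I*sqrt(3)) = 3794 + 4*I*sqrt(3)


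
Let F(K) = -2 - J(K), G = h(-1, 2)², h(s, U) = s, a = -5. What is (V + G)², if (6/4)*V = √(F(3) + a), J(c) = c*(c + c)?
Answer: -91/9 + 20*I/3 ≈ -10.111 + 6.6667*I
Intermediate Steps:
G = 1 (G = (-1)² = 1)
J(c) = 2*c² (J(c) = c*(2*c) = 2*c²)
F(K) = -2 - 2*K²
V = 10*I/3 (V = 2*√((-2 - 2*3²) - 5)/3 = 2*√((-2 - 2*9) - 5)/3 = 2*√((-2 - 18) - 5)/3 = 2*√(-20 - 5)/3 = 2*√(-25)/3 = 2*(5*I)/3 = 10*I/3 ≈ 3.3333*I)
(V + G)² = (10*I/3 + 1)² = (1 + 10*I/3)²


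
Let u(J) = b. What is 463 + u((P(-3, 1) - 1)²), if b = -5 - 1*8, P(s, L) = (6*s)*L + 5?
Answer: 450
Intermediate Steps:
P(s, L) = 5 + 6*L*s (P(s, L) = 6*L*s + 5 = 5 + 6*L*s)
b = -13 (b = -5 - 8 = -13)
u(J) = -13
463 + u((P(-3, 1) - 1)²) = 463 - 13 = 450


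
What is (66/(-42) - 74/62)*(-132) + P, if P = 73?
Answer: 95041/217 ≈ 437.98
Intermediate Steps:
(66/(-42) - 74/62)*(-132) + P = (66/(-42) - 74/62)*(-132) + 73 = (66*(-1/42) - 74*1/62)*(-132) + 73 = (-11/7 - 37/31)*(-132) + 73 = -600/217*(-132) + 73 = 79200/217 + 73 = 95041/217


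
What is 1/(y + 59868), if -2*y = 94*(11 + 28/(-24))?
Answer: 6/356435 ≈ 1.6833e-5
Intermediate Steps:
y = -2773/6 (y = -47*(11 + 28/(-24)) = -47*(11 + 28*(-1/24)) = -47*(11 - 7/6) = -47*59/6 = -½*2773/3 = -2773/6 ≈ -462.17)
1/(y + 59868) = 1/(-2773/6 + 59868) = 1/(356435/6) = 6/356435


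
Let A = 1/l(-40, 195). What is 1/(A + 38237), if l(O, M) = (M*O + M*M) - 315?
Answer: 29910/1143668671 ≈ 2.6153e-5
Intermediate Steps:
l(O, M) = -315 + M² + M*O (l(O, M) = (M*O + M²) - 315 = (M² + M*O) - 315 = -315 + M² + M*O)
A = 1/29910 (A = 1/(-315 + 195² + 195*(-40)) = 1/(-315 + 38025 - 7800) = 1/29910 ≈ 3.3434e-5)
1/(A + 38237) = 1/(1/29910 + 38237) = 1/(1143668671/29910) = 29910/1143668671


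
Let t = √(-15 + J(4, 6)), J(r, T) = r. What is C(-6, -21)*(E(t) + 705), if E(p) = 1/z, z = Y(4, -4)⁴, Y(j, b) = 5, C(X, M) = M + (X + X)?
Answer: -14540658/625 ≈ -23265.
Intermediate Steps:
C(X, M) = M + 2*X
t = I*√11 (t = √(-15 + 4) = √(-11) = I*√11 ≈ 3.3166*I)
z = 625 (z = 5⁴ = 625)
E(p) = 1/625
C(-6, -21)*(E(t) + 705) = (-21 + 2*(-6))*(1/625 + 705) = (-21 - 12)*(440626/625) = -33*440626/625 = -14540658/625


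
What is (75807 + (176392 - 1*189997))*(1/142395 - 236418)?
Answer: -698004742154006/47465 ≈ -1.4706e+10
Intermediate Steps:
(75807 + (176392 - 1*189997))*(1/142395 - 236418) = (75807 + (176392 - 189997))*(1/142395 - 236418) = (75807 - 13605)*(-33664741109/142395) = 62202*(-33664741109/142395) = -698004742154006/47465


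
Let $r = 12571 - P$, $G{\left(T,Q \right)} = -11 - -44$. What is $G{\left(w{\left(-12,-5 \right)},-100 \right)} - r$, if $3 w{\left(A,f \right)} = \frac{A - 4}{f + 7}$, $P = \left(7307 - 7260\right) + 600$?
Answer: $-11891$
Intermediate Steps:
$P = 647$ ($P = 47 + 600 = 647$)
$w{\left(A,f \right)} = \frac{-4 + A}{3 \left(7 + f\right)}$ ($w{\left(A,f \right)} = \frac{\left(A - 4\right) \frac{1}{f + 7}}{3} = \frac{\left(-4 + A\right) \frac{1}{7 + f}}{3} = \frac{\frac{1}{7 + f} \left(-4 + A\right)}{3} = \frac{-4 + A}{3 \left(7 + f\right)}$)
$G{\left(T,Q \right)} = 33$ ($G{\left(T,Q \right)} = -11 + 44 = 33$)
$r = 11924$ ($r = 12571 - 647 = 11924$)
$G{\left(w{\left(-12,-5 \right)},-100 \right)} - r = 33 - 11924 = -11891$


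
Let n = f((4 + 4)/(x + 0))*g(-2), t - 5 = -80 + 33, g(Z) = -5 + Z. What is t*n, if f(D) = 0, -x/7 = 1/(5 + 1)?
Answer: 0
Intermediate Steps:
x = -7/6 (x = -7/(5 + 1) = -7/6 ≈ -1.1667)
t = -42 (t = 5 + (-80 + 33) = 5 - 47 = -42)
n = 0 (n = 0*(-5 - 2) = 0*(-7) = 0)
t*n = -42*0 = 0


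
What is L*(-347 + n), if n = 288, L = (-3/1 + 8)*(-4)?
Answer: 1180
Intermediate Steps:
L = -20 (L = (-3*1 + 8)*(-4) = (-3 + 8)*(-4) = 5*(-4) = -20)
L*(-347 + n) = -20*(-347 + 288) = -20*(-59) = 1180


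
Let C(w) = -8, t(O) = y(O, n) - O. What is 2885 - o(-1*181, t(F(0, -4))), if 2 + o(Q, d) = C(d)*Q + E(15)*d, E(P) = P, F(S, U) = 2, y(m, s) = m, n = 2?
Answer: 1439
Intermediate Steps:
t(O) = 0 (t(O) = O - O = 0)
o(Q, d) = -2 - 8*Q + 15*d (o(Q, d) = -2 + (-8*Q + 15*d) = -2 - 8*Q + 15*d)
2885 - o(-1*181, t(F(0, -4))) = 2885 - (-2 - (-8)*181 + 15*0) = 2885 - (-2 - 8*(-181) + 0) = 2885 - (-2 + 1448 + 0) = 2885 - 1*1446 = 2885 - 1446 = 1439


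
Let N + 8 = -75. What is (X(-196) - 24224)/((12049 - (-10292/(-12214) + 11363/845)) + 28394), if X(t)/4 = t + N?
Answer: -301301650/480711801 ≈ -0.62678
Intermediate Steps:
N = -83 (N = -8 - 75 = -83)
X(t) = -332 + 4*t (X(t) = 4*(t - 83) = 4*(-83 + t) = -332 + 4*t)
(X(-196) - 24224)/((12049 - (-10292/(-12214) + 11363/845)) + 28394) = ((-332 + 4*(-196)) - 24224)/((12049 - (-10292/(-12214) + 11363/845)) + 28394) = ((-332 - 784) - 24224)/((12049 - (-10292*(-1/12214) + 11363*(1/845))) + 28394) = (-1116 - 24224)/((12049 - (166/197 + 11363/845)) + 28394) = -25340/((12049 - 1*2378781/166465) + 28394) = -25340/((12049 - 2378781/166465) + 28394) = -25340/(2003358004/166465 + 28394) = -25340/6729965214/166465 = -25340*166465/6729965214 = -301301650/480711801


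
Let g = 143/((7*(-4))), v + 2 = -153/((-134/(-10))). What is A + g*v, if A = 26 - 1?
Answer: 175457/1876 ≈ 93.527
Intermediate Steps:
v = -899/67 (v = -2 - 153/((-134/(-10))) = -2 - 153/((-134*(-⅒))) = -2 - 153/67/5 = -2 - 153*5/67 = -2 - 765/67 = -899/67 ≈ -13.418)
A = 25
g = -143/28 (g = 143/(-28) = 143*(-1/28) = -143/28 ≈ -5.1071)
A + g*v = 25 - 143/28*(-899/67) = 25 + 128557/1876 = 175457/1876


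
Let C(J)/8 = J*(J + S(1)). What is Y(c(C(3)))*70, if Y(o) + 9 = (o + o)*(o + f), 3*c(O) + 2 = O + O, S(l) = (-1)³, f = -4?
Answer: 1073450/9 ≈ 1.1927e+5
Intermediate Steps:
S(l) = -1
C(J) = 8*J*(-1 + J) (C(J) = 8*(J*(J - 1)) = 8*(J*(-1 + J)) = 8*J*(-1 + J))
c(O) = -⅔ + 2*O/3 (c(O) = -⅔ + (O + O)/3 = -⅔ + (2*O)/3 = -⅔ + 2*O/3)
Y(o) = -9 + 2*o*(-4 + o) (Y(o) = -9 + (o + o)*(o - 4) = -9 + (2*o)*(-4 + o) = -9 + 2*o*(-4 + o))
Y(c(C(3)))*70 = (-9 - 8*(-⅔ + 2*(8*3*(-1 + 3))/3) + 2*(-⅔ + 2*(8*3*(-1 + 3))/3)²)*70 = (-9 - 8*(-⅔ + 2*(8*3*2)/3) + 2*(-⅔ + 2*(8*3*2)/3)²)*70 = (-9 - 8*(-⅔ + (⅔)*48) + 2*(-⅔ + (⅔)*48)²)*70 = (-9 - 8*(-⅔ + 32) + 2*(-⅔ + 32)²)*70 = (-9 - 8*94/3 + 2*(94/3)²)*70 = (-9 - 752/3 + 2*(8836/9))*70 = (-9 - 752/3 + 17672/9)*70 = (15335/9)*70 = 1073450/9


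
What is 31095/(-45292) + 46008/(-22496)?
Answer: -43489179/15920138 ≈ -2.7317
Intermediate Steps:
31095/(-45292) + 46008/(-22496) = 31095*(-1/45292) + 46008*(-1/22496) = -31095/45292 - 5751/2812 = -43489179/15920138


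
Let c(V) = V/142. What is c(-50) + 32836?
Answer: 2331331/71 ≈ 32836.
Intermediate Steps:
c(V) = V/142 (c(V) = V*(1/142) = V/142)
c(-50) + 32836 = (1/142)*(-50) + 32836 = -25/71 + 32836 = 2331331/71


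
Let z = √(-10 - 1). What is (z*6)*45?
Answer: 270*I*√11 ≈ 895.49*I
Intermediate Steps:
z = I*√11 (z = √(-11) = I*√11 ≈ 3.3166*I)
(z*6)*45 = ((I*√11)*6)*45 = (6*I*√11)*45 = 270*I*√11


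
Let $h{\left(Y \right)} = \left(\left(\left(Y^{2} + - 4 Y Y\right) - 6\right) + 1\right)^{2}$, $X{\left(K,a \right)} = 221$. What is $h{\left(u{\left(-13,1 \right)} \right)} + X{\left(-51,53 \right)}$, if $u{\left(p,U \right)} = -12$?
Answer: $191190$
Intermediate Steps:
$h{\left(Y \right)} = \left(-5 - 3 Y^{2}\right)^{2}$ ($h{\left(Y \right)} = \left(\left(\left(Y^{2} - 4 Y^{2}\right) - 6\right) + 1\right)^{2} = \left(\left(- 3 Y^{2} - 6\right) + 1\right)^{2} = \left(\left(-6 - 3 Y^{2}\right) + 1\right)^{2} = \left(-5 - 3 Y^{2}\right)^{2}$)
$h{\left(u{\left(-13,1 \right)} \right)} + X{\left(-51,53 \right)} = \left(5 + 3 \left(-12\right)^{2}\right)^{2} + 221 = \left(5 + 3 \cdot 144\right)^{2} + 221 = \left(5 + 432\right)^{2} + 221 = 437^{2} + 221 = 190969 + 221 = 191190$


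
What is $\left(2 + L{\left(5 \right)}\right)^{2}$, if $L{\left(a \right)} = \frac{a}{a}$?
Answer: $9$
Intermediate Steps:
$L{\left(a \right)} = 1$
$\left(2 + L{\left(5 \right)}\right)^{2} = \left(2 + 1\right)^{2} = 3^{2} = 9$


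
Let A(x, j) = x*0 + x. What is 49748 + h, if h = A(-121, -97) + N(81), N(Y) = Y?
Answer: 49708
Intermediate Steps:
A(x, j) = x (A(x, j) = 0 + x = x)
h = -40 (h = -121 + 81 = -40)
49748 + h = 49748 - 40 = 49708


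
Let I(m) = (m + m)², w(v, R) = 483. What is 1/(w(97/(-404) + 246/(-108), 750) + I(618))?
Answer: 1/1528179 ≈ 6.5437e-7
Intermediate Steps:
I(m) = 4*m² (I(m) = (2*m)² = 4*m²)
1/(w(97/(-404) + 246/(-108), 750) + I(618)) = 1/(483 + 4*618²) = 1/(483 + 4*381924) = 1/(483 + 1527696) = 1/1528179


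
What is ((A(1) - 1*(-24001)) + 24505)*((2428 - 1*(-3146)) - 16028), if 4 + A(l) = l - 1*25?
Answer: -506789012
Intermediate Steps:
A(l) = -29 + l (A(l) = -4 + (l - 1*25) = -4 + (l - 25) = -4 + (-25 + l) = -29 + l)
((A(1) - 1*(-24001)) + 24505)*((2428 - 1*(-3146)) - 16028) = (((-29 + 1) - 1*(-24001)) + 24505)*((2428 - 1*(-3146)) - 16028) = ((-28 + 24001) + 24505)*((2428 + 3146) - 16028) = (23973 + 24505)*(5574 - 16028) = 48478*(-10454) = -506789012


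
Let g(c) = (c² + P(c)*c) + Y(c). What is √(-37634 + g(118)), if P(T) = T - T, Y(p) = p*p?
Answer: I*√9786 ≈ 98.924*I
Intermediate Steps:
Y(p) = p²
P(T) = 0
g(c) = 2*c² (g(c) = (c² + 0*c) + c² = (c² + 0) + c² = c² + c² = 2*c²)
√(-37634 + g(118)) = √(-37634 + 2*118²) = √(-37634 + 2*13924) = √(-37634 + 27848) = √(-9786) = I*√9786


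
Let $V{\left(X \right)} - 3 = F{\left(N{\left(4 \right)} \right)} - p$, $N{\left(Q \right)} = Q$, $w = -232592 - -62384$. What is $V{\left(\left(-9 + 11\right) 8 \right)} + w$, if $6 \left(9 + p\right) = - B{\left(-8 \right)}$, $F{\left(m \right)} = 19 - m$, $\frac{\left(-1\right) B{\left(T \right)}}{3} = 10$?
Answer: $-170186$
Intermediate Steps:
$B{\left(T \right)} = -30$ ($B{\left(T \right)} = \left(-3\right) 10 = -30$)
$w = -170208$ ($w = -232592 + 62384 = -170208$)
$p = -4$ ($p = -9 + \frac{\left(-1\right) \left(-30\right)}{6} = -9 + \frac{1}{6} \cdot 30 = -9 + 5 = -4$)
$V{\left(X \right)} = 22$ ($V{\left(X \right)} = 3 + \left(\left(19 - 4\right) - -4\right) = 3 + \left(\left(19 - 4\right) + 4\right) = 3 + \left(15 + 4\right) = 3 + 19 = 22$)
$V{\left(\left(-9 + 11\right) 8 \right)} + w = 22 - 170208 = -170186$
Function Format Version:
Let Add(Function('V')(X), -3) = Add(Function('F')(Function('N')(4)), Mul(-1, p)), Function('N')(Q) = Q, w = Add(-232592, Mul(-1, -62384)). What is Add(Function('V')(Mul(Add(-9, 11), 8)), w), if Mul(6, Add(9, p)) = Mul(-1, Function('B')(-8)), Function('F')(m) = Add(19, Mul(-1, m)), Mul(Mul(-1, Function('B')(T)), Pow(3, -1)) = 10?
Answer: -170186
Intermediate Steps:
Function('B')(T) = -30 (Function('B')(T) = Mul(-3, 10) = -30)
w = -170208 (w = Add(-232592, 62384) = -170208)
p = -4 (p = Add(-9, Mul(Rational(1, 6), Mul(-1, -30))) = Add(-9, Mul(Rational(1, 6), 30)) = Add(-9, 5) = -4)
Function('V')(X) = 22 (Function('V')(X) = Add(3, Add(Add(19, Mul(-1, 4)), Mul(-1, -4))) = Add(3, Add(Add(19, -4), 4)) = Add(3, Add(15, 4)) = Add(3, 19) = 22)
Add(Function('V')(Mul(Add(-9, 11), 8)), w) = Add(22, -170208) = -170186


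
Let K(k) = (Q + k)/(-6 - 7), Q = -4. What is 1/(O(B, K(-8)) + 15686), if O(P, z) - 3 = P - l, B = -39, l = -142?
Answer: 1/15792 ≈ 6.3323e-5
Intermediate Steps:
K(k) = 4/13 - k/13 (K(k) = (-4 + k)/(-6 - 7) = (-4 + k)/(-13) = (-4 + k)*(-1/13) = 4/13 - k/13)
O(P, z) = 145 + P (O(P, z) = 3 + (P - 1*(-142)) = 3 + (P + 142) = 3 + (142 + P) = 145 + P)
1/(O(B, K(-8)) + 15686) = 1/((145 - 39) + 15686) = 1/(106 + 15686) = 1/15792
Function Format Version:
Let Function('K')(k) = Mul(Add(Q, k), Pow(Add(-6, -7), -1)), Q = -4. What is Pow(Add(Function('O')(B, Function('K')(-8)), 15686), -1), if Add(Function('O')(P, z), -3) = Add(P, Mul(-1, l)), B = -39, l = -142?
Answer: Rational(1, 15792) ≈ 6.3323e-5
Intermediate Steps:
Function('K')(k) = Add(Rational(4, 13), Mul(Rational(-1, 13), k)) (Function('K')(k) = Mul(Add(-4, k), Pow(Add(-6, -7), -1)) = Mul(Add(-4, k), Pow(-13, -1)) = Mul(Add(-4, k), Rational(-1, 13)) = Add(Rational(4, 13), Mul(Rational(-1, 13), k)))
Function('O')(P, z) = Add(145, P) (Function('O')(P, z) = Add(3, Add(P, Mul(-1, -142))) = Add(3, Add(P, 142)) = Add(3, Add(142, P)) = Add(145, P))
Pow(Add(Function('O')(B, Function('K')(-8)), 15686), -1) = Pow(Add(Add(145, -39), 15686), -1) = Pow(Add(106, 15686), -1) = Pow(15792, -1) = Rational(1, 15792)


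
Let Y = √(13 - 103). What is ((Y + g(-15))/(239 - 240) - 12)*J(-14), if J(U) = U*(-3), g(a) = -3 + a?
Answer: 252 - 126*I*√10 ≈ 252.0 - 398.45*I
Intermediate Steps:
Y = 3*I*√10 (Y = √(-90) = 3*I*√10 ≈ 9.4868*I)
J(U) = -3*U
((Y + g(-15))/(239 - 240) - 12)*J(-14) = ((3*I*√10 + (-3 - 15))/(239 - 240) - 12)*(-3*(-14)) = ((3*I*√10 - 18)/(-1) - 12)*42 = ((-18 + 3*I*√10)*(-1) - 12)*42 = ((18 - 3*I*√10) - 12)*42 = (6 - 3*I*√10)*42 = 252 - 126*I*√10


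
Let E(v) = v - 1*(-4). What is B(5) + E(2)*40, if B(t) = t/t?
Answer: 241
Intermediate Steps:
B(t) = 1
E(v) = 4 + v (E(v) = v + 4 = 4 + v)
B(5) + E(2)*40 = 1 + (4 + 2)*40 = 1 + 6*40 = 1 + 240 = 241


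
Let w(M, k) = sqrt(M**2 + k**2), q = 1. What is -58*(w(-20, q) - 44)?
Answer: 2552 - 58*sqrt(401) ≈ 1390.6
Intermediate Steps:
-58*(w(-20, q) - 44) = -58*(sqrt((-20)**2 + 1**2) - 44) = -58*(sqrt(400 + 1) - 44) = -58*(sqrt(401) - 44) = -58*(-44 + sqrt(401)) = 2552 - 58*sqrt(401)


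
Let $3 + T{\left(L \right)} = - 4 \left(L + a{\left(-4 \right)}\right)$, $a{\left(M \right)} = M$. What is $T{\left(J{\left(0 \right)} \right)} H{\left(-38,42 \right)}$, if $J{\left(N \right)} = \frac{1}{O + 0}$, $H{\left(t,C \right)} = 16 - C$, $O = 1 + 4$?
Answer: $- \frac{1586}{5} \approx -317.2$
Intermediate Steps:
$O = 5$
$J{\left(N \right)} = \frac{1}{5}$ ($J{\left(N \right)} = \frac{1}{5 + 0} = \frac{1}{5}$)
$T{\left(L \right)} = 13 - 4 L$ ($T{\left(L \right)} = -3 - 4 \left(L - 4\right) = -3 - 4 \left(-4 + L\right) = -3 - \left(-16 + 4 L\right) = 13 - 4 L$)
$T{\left(J{\left(0 \right)} \right)} H{\left(-38,42 \right)} = \left(13 - \frac{4}{5}\right) \left(16 - 42\right) = \frac{61}{5} \left(-26\right) = - \frac{1586}{5}$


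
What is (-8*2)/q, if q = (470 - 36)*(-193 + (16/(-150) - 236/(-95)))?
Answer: 11400/58945229 ≈ 0.00019340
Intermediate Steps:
q = -117890458/1425 (q = 434*(-193 + (16*(-1/150) - 236*(-1/95))) = 434*(-193 + (-8/75 + 236/95)) = 434*(-193 + 3388/1425) = 434*(-271637/1425) = -117890458/1425 ≈ -82730.)
(-8*2)/q = (-8*2)/(-117890458/1425) = -16*(-1425/117890458) = 11400/58945229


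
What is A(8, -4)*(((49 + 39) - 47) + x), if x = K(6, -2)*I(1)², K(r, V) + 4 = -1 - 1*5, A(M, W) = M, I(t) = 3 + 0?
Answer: -392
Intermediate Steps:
I(t) = 3
K(r, V) = -10 (K(r, V) = -4 + (-1 - 1*5) = -4 + (-1 - 5) = -4 - 6 = -10)
x = -90 (x = -10*3² = -10*9 = -90)
A(8, -4)*(((49 + 39) - 47) + x) = 8*(((49 + 39) - 47) - 90) = 8*((88 - 47) - 90) = 8*(41 - 90) = 8*(-49) = -392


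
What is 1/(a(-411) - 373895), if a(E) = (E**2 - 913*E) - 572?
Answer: 1/169697 ≈ 5.8929e-6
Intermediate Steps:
a(E) = -572 + E**2 - 913*E
1/(a(-411) - 373895) = 1/((-572 + (-411)**2 - 913*(-411)) - 373895) = 1/((-572 + 168921 + 375243) - 373895) = 1/(543592 - 373895) = 1/169697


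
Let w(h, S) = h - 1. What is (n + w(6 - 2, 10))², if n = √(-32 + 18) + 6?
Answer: (9 + I*√14)² ≈ 67.0 + 67.35*I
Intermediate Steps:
w(h, S) = -1 + h
n = 6 + I*√14 (n = √(-14) + 6 = I*√14 + 6 = 6 + I*√14 ≈ 6.0 + 3.7417*I)
(n + w(6 - 2, 10))² = ((6 + I*√14) + (-1 + (6 - 2)))² = ((6 + I*√14) + (-1 + 4))² = ((6 + I*√14) + 3)² = (9 + I*√14)²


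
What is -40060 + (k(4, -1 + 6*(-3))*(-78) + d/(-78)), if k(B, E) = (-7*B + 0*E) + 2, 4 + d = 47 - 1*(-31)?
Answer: -1483285/39 ≈ -38033.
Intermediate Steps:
d = 74 (d = -4 + (47 - 1*(-31)) = -4 + (47 + 31) = -4 + 78 = 74)
k(B, E) = 2 - 7*B (k(B, E) = (-7*B + 0) + 2 = -7*B + 2 = 2 - 7*B)
-40060 + (k(4, -1 + 6*(-3))*(-78) + d/(-78)) = -40060 + ((2 - 7*4)*(-78) + 74/(-78)) = -40060 + ((2 - 28)*(-78) + 74*(-1/78)) = -40060 + (-26*(-78) - 37/39) = -40060 + (2028 - 37/39) = -40060 + 79055/39 = -1483285/39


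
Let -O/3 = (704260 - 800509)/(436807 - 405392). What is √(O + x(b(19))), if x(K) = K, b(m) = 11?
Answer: 2*√4981727870/31415 ≈ 4.4935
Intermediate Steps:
O = 288747/31415 (O = -3*(704260 - 800509)/(436807 - 405392) = -(-288747)/31415 = -3*(-96249/31415) = 288747/31415 ≈ 9.1914)
√(O + x(b(19))) = √(288747/31415 + 11) = √(634312/31415) = 2*√4981727870/31415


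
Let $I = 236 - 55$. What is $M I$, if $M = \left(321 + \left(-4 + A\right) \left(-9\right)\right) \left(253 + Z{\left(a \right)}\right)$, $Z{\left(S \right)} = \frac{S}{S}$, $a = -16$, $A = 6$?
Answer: $13930122$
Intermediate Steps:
$Z{\left(S \right)} = 1$
$I = 181$ ($I = 236 - 55 = 181$)
$M = 76962$ ($M = \left(321 + \left(-4 + 6\right) \left(-9\right)\right) \left(253 + 1\right) = \left(321 + 2 \left(-9\right)\right) 254 = \left(321 - 18\right) 254 = 303 \cdot 254 = 76962$)
$M I = 76962 \cdot 181 = 13930122$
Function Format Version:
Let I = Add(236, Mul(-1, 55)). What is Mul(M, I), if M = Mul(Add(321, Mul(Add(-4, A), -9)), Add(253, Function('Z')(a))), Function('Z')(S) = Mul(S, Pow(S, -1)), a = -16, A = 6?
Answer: 13930122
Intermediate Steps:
Function('Z')(S) = 1
I = 181 (I = Add(236, -55) = 181)
M = 76962 (M = Mul(Add(321, Mul(Add(-4, 6), -9)), Add(253, 1)) = Mul(Add(321, Mul(2, -9)), 254) = Mul(Add(321, -18), 254) = Mul(303, 254) = 76962)
Mul(M, I) = Mul(76962, 181) = 13930122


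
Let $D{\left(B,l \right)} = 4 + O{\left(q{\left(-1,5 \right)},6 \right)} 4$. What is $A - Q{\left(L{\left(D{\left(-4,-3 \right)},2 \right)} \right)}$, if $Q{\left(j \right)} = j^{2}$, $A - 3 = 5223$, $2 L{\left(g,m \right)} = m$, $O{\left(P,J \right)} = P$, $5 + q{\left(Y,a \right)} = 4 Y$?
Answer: $5225$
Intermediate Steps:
$q{\left(Y,a \right)} = -5 + 4 Y$
$D{\left(B,l \right)} = -32$ ($D{\left(B,l \right)} = 4 + \left(-5 + 4 \left(-1\right)\right) 4 = 4 + \left(-5 - 4\right) 4 = 4 - 36 = -32$)
$L{\left(g,m \right)} = \frac{m}{2}$
$A = 5226$ ($A = 3 + 5223 = 5226$)
$A - Q{\left(L{\left(D{\left(-4,-3 \right)},2 \right)} \right)} = 5226 - \left(\frac{1}{2} \cdot 2\right)^{2} = 5226 - 1^{2} = 5226 - 1 = 5225$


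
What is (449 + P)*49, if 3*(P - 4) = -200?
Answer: 56791/3 ≈ 18930.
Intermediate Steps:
P = -188/3 (P = 4 + (⅓)*(-200) = 4 - 200/3 = -188/3 ≈ -62.667)
(449 + P)*49 = (449 - 188/3)*49 = (1159/3)*49 = 56791/3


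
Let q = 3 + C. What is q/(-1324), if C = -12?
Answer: 9/1324 ≈ 0.0067976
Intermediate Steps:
q = -9 (q = 3 - 12 = -9)
q/(-1324) = -9/(-1324) = -1/1324*(-9) = 9/1324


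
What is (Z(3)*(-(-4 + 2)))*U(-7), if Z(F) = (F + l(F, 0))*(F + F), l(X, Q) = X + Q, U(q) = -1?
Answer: -72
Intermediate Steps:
l(X, Q) = Q + X
Z(F) = 4*F**2 (Z(F) = (F + (0 + F))*(F + F) = (F + F)*(2*F) = (2*F)*(2*F) = 4*F**2)
(Z(3)*(-(-4 + 2)))*U(-7) = ((4*3**2)*(-(-4 + 2)))*(-1) = ((4*9)*(-1*(-2)))*(-1) = (36*2)*(-1) = 72*(-1) = -72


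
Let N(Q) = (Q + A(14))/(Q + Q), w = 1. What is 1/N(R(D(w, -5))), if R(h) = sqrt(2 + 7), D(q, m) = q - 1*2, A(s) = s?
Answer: 6/17 ≈ 0.35294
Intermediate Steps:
D(q, m) = -2 + q (D(q, m) = q - 2 = -2 + q)
R(h) = 3 (R(h) = sqrt(9) = 3)
N(Q) = (14 + Q)/(2*Q) (N(Q) = (Q + 14)/(Q + Q) = (14 + Q)/((2*Q)) = (14 + Q)*(1/(2*Q)) = (14 + Q)/(2*Q))
1/N(R(D(w, -5))) = 1/((1/2)*(14 + 3)/3) = 1/((1/2)*(1/3)*17) = 1/(17/6) = 6/17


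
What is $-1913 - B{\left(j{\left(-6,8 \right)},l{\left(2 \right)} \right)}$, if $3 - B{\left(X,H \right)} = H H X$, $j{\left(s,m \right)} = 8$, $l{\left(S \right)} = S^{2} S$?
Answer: $-1404$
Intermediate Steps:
$l{\left(S \right)} = S^{3}$
$B{\left(X,H \right)} = 3 - X H^{2}$ ($B{\left(X,H \right)} = 3 - H H X = 3 - H^{2} X = 3 - X H^{2}$)
$-1913 - B{\left(j{\left(-6,8 \right)},l{\left(2 \right)} \right)} = -1913 - \left(3 - 8 \left(2^{3}\right)^{2}\right) = -1913 - \left(3 - 8 \cdot 8^{2}\right) = -1913 - \left(3 - 8 \cdot 64\right) = -1913 - \left(3 - 512\right) = -1913 - -509 = -1913 + 509 = -1404$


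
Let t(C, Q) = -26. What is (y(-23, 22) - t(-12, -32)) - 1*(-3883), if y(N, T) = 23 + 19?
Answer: 3951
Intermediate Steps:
y(N, T) = 42
(y(-23, 22) - t(-12, -32)) - 1*(-3883) = (42 - 1*(-26)) - 1*(-3883) = (42 + 26) + 3883 = 68 + 3883 = 3951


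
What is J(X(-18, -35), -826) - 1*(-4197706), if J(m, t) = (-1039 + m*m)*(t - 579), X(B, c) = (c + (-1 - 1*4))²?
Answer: -3591142499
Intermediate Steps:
X(B, c) = (-5 + c)² (X(B, c) = (c + (-1 - 4))² = (c - 5)² = (-5 + c)²)
J(m, t) = (-1039 + m²)*(-579 + t)
J(X(-18, -35), -826) - 1*(-4197706) = (601581 - 1039*(-826) - 579*(-5 - 35)⁴ - 826*(-5 - 35)⁴) - 1*(-4197706) = (601581 + 858214 - 579*((-40)²)² - 826*((-40)²)²) + 4197706 = (601581 + 858214 - 579*1600² - 826*1600²) + 4197706 = (601581 + 858214 - 579*2560000 - 826*2560000) + 4197706 = (601581 + 858214 - 1482240000 - 2114560000) + 4197706 = -3595340205 + 4197706 = -3591142499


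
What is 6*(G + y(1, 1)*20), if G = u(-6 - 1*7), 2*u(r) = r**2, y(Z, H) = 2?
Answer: 747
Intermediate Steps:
u(r) = r**2/2
G = 169/2 (G = (-6 - 1*7)**2/2 = (-6 - 7)**2/2 = (1/2)*(-13)**2 = (1/2)*169 = 169/2 ≈ 84.500)
6*(G + y(1, 1)*20) = 6*(169/2 + 2*20) = 6*(169/2 + 40) = 6*(249/2) = 747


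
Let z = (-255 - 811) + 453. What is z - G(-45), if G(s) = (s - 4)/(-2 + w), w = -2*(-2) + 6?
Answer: -4855/8 ≈ -606.88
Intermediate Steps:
z = -613 (z = -1066 + 453 = -613)
w = 10 (w = 4 + 6 = 10)
G(s) = -½ + s/8 (G(s) = (s - 4)/(-2 + 10) = (-4 + s)/8 = (-4 + s)*(⅛) = -½ + s/8)
z - G(-45) = -613 - (-½ + (⅛)*(-45)) = -613 - (-½ - 45/8) = -613 - 1*(-49/8) = -613 + 49/8 = -4855/8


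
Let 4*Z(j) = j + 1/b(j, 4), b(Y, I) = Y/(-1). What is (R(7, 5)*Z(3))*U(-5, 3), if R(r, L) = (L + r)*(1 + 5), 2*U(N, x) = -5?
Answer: -120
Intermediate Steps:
b(Y, I) = -Y (b(Y, I) = Y*(-1) = -Y)
U(N, x) = -5/2 (U(N, x) = (½)*(-5) = -5/2)
Z(j) = -1/(4*j) + j/4 (Z(j) = (j + 1/(-j))/4 = (j - 1/j)/4 = -1/(4*j) + j/4)
R(r, L) = 6*L + 6*r (R(r, L) = (L + r)*6 = 6*L + 6*r)
(R(7, 5)*Z(3))*U(-5, 3) = ((6*5 + 6*7)*((¼)*(-1 + 3²)/3))*(-5/2) = ((30 + 42)*((¼)*(⅓)*(-1 + 9)))*(-5/2) = (72*((¼)*(⅓)*8))*(-5/2) = (72*(⅔))*(-5/2) = 48*(-5/2) = -120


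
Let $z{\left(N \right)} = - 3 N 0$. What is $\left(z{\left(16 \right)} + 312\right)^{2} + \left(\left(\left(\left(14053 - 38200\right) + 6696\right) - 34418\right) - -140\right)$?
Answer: $45615$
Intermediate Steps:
$z{\left(N \right)} = 0$
$\left(z{\left(16 \right)} + 312\right)^{2} + \left(\left(\left(\left(14053 - 38200\right) + 6696\right) - 34418\right) - -140\right) = \left(0 + 312\right)^{2} + \left(\left(\left(\left(14053 - 38200\right) + 6696\right) - 34418\right) - -140\right) = 312^{2} + \left(\left(\left(-24147 + 6696\right) - 34418\right) + 140\right) = 97344 + \left(\left(-17451 - 34418\right) + 140\right) = 97344 + \left(-51869 + 140\right) = 97344 - 51729 = 45615$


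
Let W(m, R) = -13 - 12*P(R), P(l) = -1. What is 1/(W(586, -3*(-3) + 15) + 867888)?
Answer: 1/867887 ≈ 1.1522e-6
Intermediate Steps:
W(m, R) = -1 (W(m, R) = -13 - 12*(-1) = -13 + 12 = -1)
1/(W(586, -3*(-3) + 15) + 867888) = 1/(-1 + 867888) = 1/867887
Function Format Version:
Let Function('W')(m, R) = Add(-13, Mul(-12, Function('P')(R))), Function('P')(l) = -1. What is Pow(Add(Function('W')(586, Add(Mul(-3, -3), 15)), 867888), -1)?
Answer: Rational(1, 867887) ≈ 1.1522e-6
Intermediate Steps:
Function('W')(m, R) = -1 (Function('W')(m, R) = Add(-13, Mul(-12, -1)) = Add(-13, 12) = -1)
Pow(Add(Function('W')(586, Add(Mul(-3, -3), 15)), 867888), -1) = Pow(Add(-1, 867888), -1) = Pow(867887, -1) = Rational(1, 867887)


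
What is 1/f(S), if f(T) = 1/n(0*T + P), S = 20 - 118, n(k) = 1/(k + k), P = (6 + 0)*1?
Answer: 1/12 ≈ 0.083333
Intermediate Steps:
P = 6 (P = 6*1 = 6)
n(k) = 1/(2*k)
S = -98
f(T) = 12 (f(T) = 1/(1/(2*(0*T + 6))) = 1/(1/(2*(0 + 6))) = 1/((1/2)/6) = 1/((1/2)*(1/6)) = 1/(1/12) = 12)
1/f(S) = 1/12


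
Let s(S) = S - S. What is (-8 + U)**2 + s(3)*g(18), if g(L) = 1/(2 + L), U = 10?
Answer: 4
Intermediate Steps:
s(S) = 0
(-8 + U)**2 + s(3)*g(18) = (-8 + 10)**2 + 0/(2 + 18) = 2**2 + 0/20 = 4 + 0*(1/20) = 4 + 0 = 4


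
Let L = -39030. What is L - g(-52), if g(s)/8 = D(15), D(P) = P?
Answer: -39150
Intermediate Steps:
g(s) = 120 (g(s) = 8*15 = 120)
L - g(-52) = -39030 - 1*120 = -39030 - 120 = -39150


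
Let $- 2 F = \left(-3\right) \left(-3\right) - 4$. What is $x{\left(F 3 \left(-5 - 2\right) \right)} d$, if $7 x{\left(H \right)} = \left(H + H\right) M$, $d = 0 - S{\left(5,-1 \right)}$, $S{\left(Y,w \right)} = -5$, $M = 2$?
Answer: $150$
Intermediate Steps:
$F = - \frac{5}{2}$ ($F = - \frac{\left(-3\right) \left(-3\right) - 4}{2} = - \frac{9 - 4}{2} = \left(- \frac{1}{2}\right) 5 = - \frac{5}{2} \approx -2.5$)
$d = 5$ ($d = 0 - -5 = 0 + 5 = 5$)
$x{\left(H \right)} = \frac{4 H}{7}$ ($x{\left(H \right)} = \frac{\left(H + H\right) 2}{7} = \frac{2 H 2}{7} = \frac{4 H}{7}$)
$x{\left(F 3 \left(-5 - 2\right) \right)} d = \frac{4 \left(- \frac{5}{2}\right) 3 \left(-5 - 2\right)}{7} \cdot 5 = \frac{4 \left(- \frac{15 \left(-5 - 2\right)}{2}\right)}{7} \cdot 5 = \frac{4 \left(\left(- \frac{15}{2}\right) \left(-7\right)\right)}{7} \cdot 5 = \frac{4}{7} \cdot \frac{105}{2} \cdot 5 = 30 \cdot 5 = 150$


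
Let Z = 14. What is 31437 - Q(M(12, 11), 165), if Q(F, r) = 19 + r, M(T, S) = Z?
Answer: 31253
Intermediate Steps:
M(T, S) = 14
31437 - Q(M(12, 11), 165) = 31437 - (19 + 165) = 31437 - 1*184 = 31437 - 184 = 31253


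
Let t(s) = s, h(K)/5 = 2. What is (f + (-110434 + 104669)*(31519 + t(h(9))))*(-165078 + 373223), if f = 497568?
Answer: -37729844067965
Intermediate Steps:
h(K) = 10 (h(K) = 5*2 = 10)
(f + (-110434 + 104669)*(31519 + t(h(9))))*(-165078 + 373223) = (497568 + (-110434 + 104669)*(31519 + 10))*(-165078 + 373223) = (497568 - 5765*31529)*208145 = (497568 - 181764685)*208145 = -181267117*208145 = -37729844067965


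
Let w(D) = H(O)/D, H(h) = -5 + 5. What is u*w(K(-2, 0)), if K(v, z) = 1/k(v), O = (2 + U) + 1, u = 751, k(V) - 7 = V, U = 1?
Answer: 0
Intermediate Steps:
k(V) = 7 + V
O = 4 (O = (2 + 1) + 1 = 3 + 1 = 4)
H(h) = 0
K(v, z) = 1/(7 + v)
w(D) = 0 (w(D) = 0/D = 0)
u*w(K(-2, 0)) = 751*0 = 0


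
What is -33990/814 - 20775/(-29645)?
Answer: -9006570/219373 ≈ -41.056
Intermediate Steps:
-33990/814 - 20775/(-29645) = -33990*1/814 - 20775*(-1/29645) = -1545/37 + 4155/5929 = -9006570/219373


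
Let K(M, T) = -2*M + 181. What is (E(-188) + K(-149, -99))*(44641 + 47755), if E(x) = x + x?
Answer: 9516788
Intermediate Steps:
K(M, T) = 181 - 2*M
E(x) = 2*x
(E(-188) + K(-149, -99))*(44641 + 47755) = (2*(-188) + (181 - 2*(-149)))*(44641 + 47755) = (-376 + (181 + 298))*92396 = (-376 + 479)*92396 = 103*92396 = 9516788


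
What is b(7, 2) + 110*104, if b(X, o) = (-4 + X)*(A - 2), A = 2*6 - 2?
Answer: 11464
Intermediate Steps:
A = 10 (A = 12 - 2 = 10)
b(X, o) = -32 + 8*X (b(X, o) = (-4 + X)*(10 - 2) = (-4 + X)*8 = -32 + 8*X)
b(7, 2) + 110*104 = (-32 + 8*7) + 110*104 = (-32 + 56) + 11440 = 24 + 11440 = 11464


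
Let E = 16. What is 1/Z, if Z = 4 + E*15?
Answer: 1/244 ≈ 0.0040984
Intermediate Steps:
Z = 244 (Z = 4 + 16*15 = 4 + 240 = 244)
1/Z = 1/244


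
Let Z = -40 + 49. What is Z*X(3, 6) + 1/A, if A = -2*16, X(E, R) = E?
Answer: 863/32 ≈ 26.969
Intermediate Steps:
A = -32
Z = 9
Z*X(3, 6) + 1/A = 9*3 + 1/(-32) = 27 - 1/32 = 863/32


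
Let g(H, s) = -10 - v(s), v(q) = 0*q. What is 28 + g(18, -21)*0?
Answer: 28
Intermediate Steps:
v(q) = 0
g(H, s) = -10 (g(H, s) = -10 - 1*0 = -10 + 0 = -10)
28 + g(18, -21)*0 = 28 - 10*0 = 28 + 0 = 28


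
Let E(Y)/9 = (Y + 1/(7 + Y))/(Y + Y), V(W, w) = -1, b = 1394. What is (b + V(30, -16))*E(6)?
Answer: 330141/52 ≈ 6348.9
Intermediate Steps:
E(Y) = 9*(Y + 1/(7 + Y))/(2*Y) (E(Y) = 9*((Y + 1/(7 + Y))/(Y + Y)) = 9*((Y + 1/(7 + Y))/((2*Y))) = 9*((Y + 1/(7 + Y))*(1/(2*Y))) = 9*((Y + 1/(7 + Y))/(2*Y)) = 9*(Y + 1/(7 + Y))/(2*Y))
(b + V(30, -16))*E(6) = (1394 - 1)*((9/2)*(1 + 6**2 + 7*6)/(6*(7 + 6))) = 1393*((9/2)*(1/6)*(1 + 36 + 42)/13) = 1393*((9/2)*(1/6)*(1/13)*79) = 1393*(237/52) = 330141/52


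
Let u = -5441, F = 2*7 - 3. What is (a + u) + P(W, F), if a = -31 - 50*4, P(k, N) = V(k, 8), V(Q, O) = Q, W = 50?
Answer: -5622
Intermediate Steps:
F = 11 (F = 14 - 3 = 11)
P(k, N) = k
a = -231 (a = -31 - 200 = -231)
(a + u) + P(W, F) = (-231 - 5441) + 50 = -5672 + 50 = -5622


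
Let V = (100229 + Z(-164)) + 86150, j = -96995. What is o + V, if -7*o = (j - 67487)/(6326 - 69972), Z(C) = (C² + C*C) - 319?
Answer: 53429589131/222761 ≈ 2.3985e+5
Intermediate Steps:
Z(C) = -319 + 2*C² (Z(C) = (C² + C²) - 319 = 2*C² - 319 = -319 + 2*C²)
V = 239852 (V = (100229 + (-319 + 2*(-164)²)) + 86150 = (100229 + (-319 + 2*26896)) + 86150 = (100229 + (-319 + 53792)) + 86150 = (100229 + 53473) + 86150 = 153702 + 86150 = 239852)
o = -82241/222761 (o = -(-96995 - 67487)/(7*(6326 - 69972)) = -(-164482)/(7*(-63646)) = -(-164482)*(-1)/(7*63646) = -⅐*82241/31823 = -82241/222761 ≈ -0.36919)
o + V = -82241/222761 + 239852 = 53429589131/222761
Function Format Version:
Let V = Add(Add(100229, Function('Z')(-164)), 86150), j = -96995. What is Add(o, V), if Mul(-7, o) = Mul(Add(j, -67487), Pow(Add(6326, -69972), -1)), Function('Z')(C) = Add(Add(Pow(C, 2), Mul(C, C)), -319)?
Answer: Rational(53429589131, 222761) ≈ 2.3985e+5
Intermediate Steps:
Function('Z')(C) = Add(-319, Mul(2, Pow(C, 2))) (Function('Z')(C) = Add(Add(Pow(C, 2), Pow(C, 2)), -319) = Add(Mul(2, Pow(C, 2)), -319) = Add(-319, Mul(2, Pow(C, 2))))
V = 239852 (V = Add(Add(100229, Add(-319, Mul(2, Pow(-164, 2)))), 86150) = Add(Add(100229, Add(-319, Mul(2, 26896))), 86150) = Add(Add(100229, Add(-319, 53792)), 86150) = Add(Add(100229, 53473), 86150) = Add(153702, 86150) = 239852)
o = Rational(-82241, 222761) (o = Mul(Rational(-1, 7), Mul(Add(-96995, -67487), Pow(Add(6326, -69972), -1))) = Mul(Rational(-1, 7), Mul(-164482, Pow(-63646, -1))) = Mul(Rational(-1, 7), Mul(-164482, Rational(-1, 63646))) = Mul(Rational(-1, 7), Rational(82241, 31823)) = Rational(-82241, 222761) ≈ -0.36919)
Add(o, V) = Add(Rational(-82241, 222761), 239852) = Rational(53429589131, 222761)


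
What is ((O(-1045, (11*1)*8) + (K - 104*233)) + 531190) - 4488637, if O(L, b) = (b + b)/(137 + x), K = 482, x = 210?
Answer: -1381475183/347 ≈ -3.9812e+6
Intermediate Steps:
O(L, b) = 2*b/347 (O(L, b) = (b + b)/(137 + 210) = (2*b)/347 = (2*b)*(1/347) = 2*b/347)
((O(-1045, (11*1)*8) + (K - 104*233)) + 531190) - 4488637 = ((2*((11*1)*8)/347 + (482 - 104*233)) + 531190) - 4488637 = ((2*(11*8)/347 + (482 - 24232)) + 531190) - 4488637 = (((2/347)*88 - 23750) + 531190) - 4488637 = ((176/347 - 23750) + 531190) - 4488637 = (-8241074/347 + 531190) - 4488637 = 176081856/347 - 4488637 = -1381475183/347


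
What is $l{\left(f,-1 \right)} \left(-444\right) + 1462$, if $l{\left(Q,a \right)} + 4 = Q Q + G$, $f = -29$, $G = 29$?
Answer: $-383042$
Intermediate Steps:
$l{\left(Q,a \right)} = 25 + Q^{2}$ ($l{\left(Q,a \right)} = -4 + \left(Q Q + 29\right) = -4 + \left(Q^{2} + 29\right) = -4 + \left(29 + Q^{2}\right) = 25 + Q^{2}$)
$l{\left(f,-1 \right)} \left(-444\right) + 1462 = \left(25 + \left(-29\right)^{2}\right) \left(-444\right) + 1462 = \left(25 + 841\right) \left(-444\right) + 1462 = 866 \left(-444\right) + 1462 = -384504 + 1462 = -383042$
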